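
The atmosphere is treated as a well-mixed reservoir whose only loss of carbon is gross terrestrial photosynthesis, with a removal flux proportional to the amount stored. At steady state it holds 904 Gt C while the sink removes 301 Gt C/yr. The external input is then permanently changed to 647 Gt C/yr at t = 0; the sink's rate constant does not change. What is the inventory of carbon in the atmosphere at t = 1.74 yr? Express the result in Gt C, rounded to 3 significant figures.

The sink rate constant is k = F₀/M₀ = 301/904 = 0.3330 yr⁻¹.
Solving dM/dt = F₁ − kM with M(0) = M₀ gives M(t) = F₁/k + (M₀ − F₁/k)·e^(−kt).
F₁/k = 647/0.3330 = 1943.1 Gt C; kt = 0.3330 × 1.74 = 0.5794, e^(−kt) = 0.5603.
M(1.74) = 1943.1 + (904 − 1943.1) × 0.5603 = 1943.1 − 582.2 = 1361.0 Gt C.

1360 Gt C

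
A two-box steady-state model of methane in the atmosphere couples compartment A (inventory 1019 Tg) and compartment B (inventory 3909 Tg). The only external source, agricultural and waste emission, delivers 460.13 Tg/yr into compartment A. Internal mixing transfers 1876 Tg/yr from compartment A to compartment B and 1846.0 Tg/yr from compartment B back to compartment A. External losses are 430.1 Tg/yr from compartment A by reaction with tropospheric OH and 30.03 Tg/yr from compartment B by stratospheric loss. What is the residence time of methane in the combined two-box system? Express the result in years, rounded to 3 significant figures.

Residence time in the combined system uses the total inventory and the total *external* removal — internal exchanges between the two boxes cancel.
M_total = 1019 + 3909 = 4928.0 Tg.
ΣF_external_out = 430.1 + 30.03 = 460.13 Tg/yr.
τ = M_total / ΣF_ext = 4928.0 / 460.13 = 10.71 yr.

10.7 yr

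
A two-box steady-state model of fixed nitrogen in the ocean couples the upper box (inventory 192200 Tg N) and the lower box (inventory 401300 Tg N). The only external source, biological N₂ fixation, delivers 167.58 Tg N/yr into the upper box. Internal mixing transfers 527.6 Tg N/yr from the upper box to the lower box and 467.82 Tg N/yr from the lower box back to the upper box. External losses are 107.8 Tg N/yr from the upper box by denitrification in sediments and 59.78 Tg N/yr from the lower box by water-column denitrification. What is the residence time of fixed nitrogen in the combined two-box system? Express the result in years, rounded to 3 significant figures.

3540 yr

Treat the two boxes together as one reservoir: the mixing fluxes between them are internal recycling, so τ = ΣM / Σ(external losses).
M_total = 192200 + 401300 = 593500 Tg N.
ΣF_external_out = 107.8 + 59.78 = 167.58 Tg N/yr.
τ = M_total / ΣF_ext = 593500 / 167.58 = 3542 yr.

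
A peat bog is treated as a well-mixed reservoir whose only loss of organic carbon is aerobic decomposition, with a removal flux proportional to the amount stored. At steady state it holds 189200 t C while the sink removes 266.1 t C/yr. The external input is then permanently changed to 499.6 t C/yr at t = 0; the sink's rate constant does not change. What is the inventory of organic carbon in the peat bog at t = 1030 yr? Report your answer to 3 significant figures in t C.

316000 t C

τ = M₀/F₀ = 189200/266.1 = 711.0 yr; rate constant k = 1/τ.
New steady state M_∞ = F₁/k = F₁·τ = 499.6 × 711.0 = 355220 t C.
M(t) = M_∞ + (M₀ − M_∞)·e^(−t/τ); t/τ = 1030/711.0 = 1.449, so e^(−t/τ) = 0.2349.
M(t) = 355220 − 166000 × 0.2349 = 316220 t C.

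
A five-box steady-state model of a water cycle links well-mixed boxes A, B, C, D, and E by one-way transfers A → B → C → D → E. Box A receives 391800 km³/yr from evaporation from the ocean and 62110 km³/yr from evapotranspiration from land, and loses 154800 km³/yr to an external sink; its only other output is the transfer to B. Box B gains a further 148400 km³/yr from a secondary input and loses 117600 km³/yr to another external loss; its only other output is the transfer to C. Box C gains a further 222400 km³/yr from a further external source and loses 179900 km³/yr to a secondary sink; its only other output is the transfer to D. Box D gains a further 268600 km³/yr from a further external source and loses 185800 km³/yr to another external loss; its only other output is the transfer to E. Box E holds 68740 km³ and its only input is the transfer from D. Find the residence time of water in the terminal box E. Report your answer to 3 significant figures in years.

Box A: F(A→B) = (391800 + 62110) − 154800 = 299110 km³/yr.
Box B: F(B→C) = (299110 + 148400) − 117600 = 329910 km³/yr.
Box C: F(C→D) = (329910 + 222400) − 179900 = 372410 km³/yr.
Box D: F(D→E) = (372410 + 268600) − 185800 = 455210 km³/yr.
Box E throughput = its input = 455210 km³/yr; τ = 68740 / 455210 = 0.1510 yr.

0.151 yr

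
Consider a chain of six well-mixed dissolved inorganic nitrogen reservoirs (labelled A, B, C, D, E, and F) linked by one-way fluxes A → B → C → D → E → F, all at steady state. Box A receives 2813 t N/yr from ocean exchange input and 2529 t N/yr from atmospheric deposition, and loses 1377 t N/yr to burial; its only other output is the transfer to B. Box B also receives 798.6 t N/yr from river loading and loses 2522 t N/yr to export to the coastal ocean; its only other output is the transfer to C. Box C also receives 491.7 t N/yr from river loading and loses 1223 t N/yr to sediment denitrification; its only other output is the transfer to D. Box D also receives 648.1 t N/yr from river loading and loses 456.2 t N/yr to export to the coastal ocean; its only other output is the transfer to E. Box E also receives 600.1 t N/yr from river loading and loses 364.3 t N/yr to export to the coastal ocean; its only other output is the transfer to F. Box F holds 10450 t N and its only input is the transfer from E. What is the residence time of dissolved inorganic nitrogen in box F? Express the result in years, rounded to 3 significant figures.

5.39 yr

Box A: F(A→B) = (2813 + 2529) − 1377 = 3965.0 t N/yr.
Box B: F(B→C) = (3965.0 + 798.6) − 2522 = 2241.6 t N/yr.
Box C: F(C→D) = (2241.6 + 491.7) − 1223 = 1510.3 t N/yr.
Box D: F(D→E) = (1510.3 + 648.1) − 456.2 = 1702.2 t N/yr.
Box E: F(E→F) = (1702.2 + 600.1) − 364.3 = 1938.0 t N/yr.
Box F throughput = its input = 1938.0 t N/yr; τ = 10450 / 1938.0 = 5.392 yr.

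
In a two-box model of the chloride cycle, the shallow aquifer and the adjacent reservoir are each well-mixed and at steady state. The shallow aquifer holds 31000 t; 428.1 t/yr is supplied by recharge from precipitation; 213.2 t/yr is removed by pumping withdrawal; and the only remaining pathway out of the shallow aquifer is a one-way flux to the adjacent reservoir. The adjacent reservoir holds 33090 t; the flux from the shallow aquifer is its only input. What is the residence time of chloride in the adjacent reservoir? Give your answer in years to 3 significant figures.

Balance the shallow aquifer: ΣF_in = 428.10 t/yr.
Flux to the adjacent reservoir = ΣF_in − (213.2) = 214.90 t/yr.
At steady state the output of the adjacent reservoir equals its input, 214.90 t/yr.
τ = M / F = 33090 / 214.90 = 154.0 yr.

154 yr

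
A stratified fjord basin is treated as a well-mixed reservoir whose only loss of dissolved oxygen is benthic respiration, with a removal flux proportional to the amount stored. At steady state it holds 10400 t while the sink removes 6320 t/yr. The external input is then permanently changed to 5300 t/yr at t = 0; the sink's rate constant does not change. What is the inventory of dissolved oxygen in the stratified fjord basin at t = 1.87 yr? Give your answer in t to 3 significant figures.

τ = M₀/F₀ = 10400/6320 = 1.646 yr; rate constant k = 1/τ.
New steady state M_∞ = F₁/k = F₁·τ = 5300 × 1.646 = 8721.5 t.
M(t) = M_∞ + (M₀ − M_∞)·e^(−t/τ); t/τ = 1.87/1.646 = 1.136, so e^(−t/τ) = 0.3210.
M(t) = 8721.5 + 1678 × 0.3210 = 9260.3 t.

9260 t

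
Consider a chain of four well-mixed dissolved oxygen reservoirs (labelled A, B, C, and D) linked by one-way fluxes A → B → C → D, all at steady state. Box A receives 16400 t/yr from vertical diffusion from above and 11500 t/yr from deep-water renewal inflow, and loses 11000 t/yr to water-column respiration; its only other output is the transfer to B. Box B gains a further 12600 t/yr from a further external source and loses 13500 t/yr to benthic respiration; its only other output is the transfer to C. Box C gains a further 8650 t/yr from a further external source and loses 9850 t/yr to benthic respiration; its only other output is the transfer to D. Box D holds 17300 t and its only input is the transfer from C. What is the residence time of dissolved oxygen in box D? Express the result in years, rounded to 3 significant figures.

Box A: F(A→B) = (16400 + 11500) − 11000 = 16900 t/yr.
Box B: F(B→C) = (16900 + 12600) − 13500 = 16000 t/yr.
Box C: F(C→D) = (16000 + 8650) − 9850 = 14800 t/yr.
Box D throughput = its input = 14800 t/yr; τ = 17300 / 14800 = 1.169 yr.

1.17 yr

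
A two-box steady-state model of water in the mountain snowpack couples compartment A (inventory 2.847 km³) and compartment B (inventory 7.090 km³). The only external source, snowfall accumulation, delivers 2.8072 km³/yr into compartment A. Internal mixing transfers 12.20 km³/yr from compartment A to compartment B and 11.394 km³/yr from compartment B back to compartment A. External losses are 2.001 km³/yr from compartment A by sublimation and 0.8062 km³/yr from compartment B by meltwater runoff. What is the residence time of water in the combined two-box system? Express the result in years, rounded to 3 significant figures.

3.54 yr

For the system as a whole, the A↔B exchange is internal and contributes nothing to the throughput; only the external sinks remove mass.
M_total = 2.847 + 7.090 = 9.9370 km³.
ΣF_external_out = 2.001 + 0.8062 = 2.8072 km³/yr.
τ = M_total / ΣF_ext = 9.9370 / 2.8072 = 3.540 yr.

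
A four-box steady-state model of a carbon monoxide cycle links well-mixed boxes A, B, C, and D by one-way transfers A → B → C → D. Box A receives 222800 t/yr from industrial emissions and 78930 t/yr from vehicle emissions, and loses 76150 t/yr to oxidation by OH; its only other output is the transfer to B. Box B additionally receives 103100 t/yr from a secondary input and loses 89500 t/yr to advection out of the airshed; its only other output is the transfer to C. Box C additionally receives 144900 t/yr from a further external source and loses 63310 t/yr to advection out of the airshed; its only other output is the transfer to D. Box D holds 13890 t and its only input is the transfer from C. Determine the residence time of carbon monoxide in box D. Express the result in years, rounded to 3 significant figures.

0.0433 yr

Box A: F(A→B) = (222800 + 78930) − 76150 = 225580 t/yr.
Box B: F(B→C) = (225580 + 103100) − 89500 = 239180 t/yr.
Box C: F(C→D) = (239180 + 144900) − 63310 = 320770 t/yr.
Box D throughput = its input = 320770 t/yr; τ = 13890 / 320770 = 0.04330 yr.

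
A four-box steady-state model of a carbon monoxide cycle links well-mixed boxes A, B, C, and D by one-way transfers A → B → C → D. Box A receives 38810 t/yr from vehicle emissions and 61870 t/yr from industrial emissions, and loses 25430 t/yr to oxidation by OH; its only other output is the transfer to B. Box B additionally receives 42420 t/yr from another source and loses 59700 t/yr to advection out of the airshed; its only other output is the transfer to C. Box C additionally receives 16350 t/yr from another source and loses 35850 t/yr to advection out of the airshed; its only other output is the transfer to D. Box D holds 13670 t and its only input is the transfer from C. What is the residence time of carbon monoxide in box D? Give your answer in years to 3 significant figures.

Box A: F(A→B) = (38810 + 61870) − 25430 = 75250 t/yr.
Box B: F(B→C) = (75250 + 42420) − 59700 = 57970 t/yr.
Box C: F(C→D) = (57970 + 16350) − 35850 = 38470 t/yr.
Box D throughput = its input = 38470 t/yr; τ = 13670 / 38470 = 0.3553 yr.

0.355 yr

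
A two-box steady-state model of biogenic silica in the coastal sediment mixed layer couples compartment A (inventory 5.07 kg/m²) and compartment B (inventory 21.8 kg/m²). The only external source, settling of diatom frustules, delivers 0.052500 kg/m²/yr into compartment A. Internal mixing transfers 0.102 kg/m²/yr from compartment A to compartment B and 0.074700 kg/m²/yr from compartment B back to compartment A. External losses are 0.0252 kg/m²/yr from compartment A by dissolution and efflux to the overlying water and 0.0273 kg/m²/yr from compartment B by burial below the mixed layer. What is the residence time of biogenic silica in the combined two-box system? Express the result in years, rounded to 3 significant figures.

Residence time in the combined system uses the total inventory and the total *external* removal — internal exchanges between the two boxes cancel.
M_total = 5.07 + 21.8 = 26.870 kg/m².
ΣF_external_out = 0.0252 + 0.0273 = 0.052500 kg/m²/yr.
τ = M_total / ΣF_ext = 26.870 / 0.052500 = 511.8 yr.

512 yr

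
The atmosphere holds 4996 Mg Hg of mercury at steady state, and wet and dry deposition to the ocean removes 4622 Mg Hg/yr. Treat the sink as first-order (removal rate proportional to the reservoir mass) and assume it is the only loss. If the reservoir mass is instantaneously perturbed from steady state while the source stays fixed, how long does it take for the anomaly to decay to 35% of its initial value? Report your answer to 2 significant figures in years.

1.1 yr

For a linear reservoir the anomaly decays as exp(−t/τ) with τ = M/F = 4996/4622 = 1.081 yr.
exp(−t/τ) = 0.35 ⇒ t = −τ ln(0.35) = 1.081 × 1.050 = 1.135 yr.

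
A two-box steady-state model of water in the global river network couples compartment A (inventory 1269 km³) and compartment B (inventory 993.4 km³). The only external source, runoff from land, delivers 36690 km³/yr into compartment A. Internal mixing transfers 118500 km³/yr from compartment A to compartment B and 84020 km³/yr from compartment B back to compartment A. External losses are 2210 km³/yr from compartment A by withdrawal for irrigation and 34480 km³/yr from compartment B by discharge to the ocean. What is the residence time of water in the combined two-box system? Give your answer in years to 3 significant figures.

0.0617 yr

For the system as a whole, the A↔B exchange is internal and contributes nothing to the throughput; only the external sinks remove mass.
M_total = 1269 + 993.4 = 2262.4 km³.
ΣF_external_out = 2210 + 34480 = 36690 km³/yr.
τ = M_total / ΣF_ext = 2262.4 / 36690 = 0.06166 yr.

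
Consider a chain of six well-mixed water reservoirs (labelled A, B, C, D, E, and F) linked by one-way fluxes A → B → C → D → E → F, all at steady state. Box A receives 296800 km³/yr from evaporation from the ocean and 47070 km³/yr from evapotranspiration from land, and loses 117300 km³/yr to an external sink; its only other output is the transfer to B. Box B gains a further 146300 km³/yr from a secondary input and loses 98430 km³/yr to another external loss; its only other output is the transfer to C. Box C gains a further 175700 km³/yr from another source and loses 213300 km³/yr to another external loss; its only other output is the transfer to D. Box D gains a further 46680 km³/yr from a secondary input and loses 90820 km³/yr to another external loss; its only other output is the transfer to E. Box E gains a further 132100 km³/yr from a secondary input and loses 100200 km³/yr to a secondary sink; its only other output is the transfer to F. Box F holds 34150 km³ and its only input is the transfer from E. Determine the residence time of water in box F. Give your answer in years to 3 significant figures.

0.152 yr

Box A: F(A→B) = (296800 + 47070) − 117300 = 226570 km³/yr.
Box B: F(B→C) = (226570 + 146300) − 98430 = 274440 km³/yr.
Box C: F(C→D) = (274440 + 175700) − 213300 = 236840 km³/yr.
Box D: F(D→E) = (236840 + 46680) − 90820 = 192700 km³/yr.
Box E: F(E→F) = (192700 + 132100) − 100200 = 224600 km³/yr.
Box F throughput = its input = 224600 km³/yr; τ = 34150 / 224600 = 0.1520 yr.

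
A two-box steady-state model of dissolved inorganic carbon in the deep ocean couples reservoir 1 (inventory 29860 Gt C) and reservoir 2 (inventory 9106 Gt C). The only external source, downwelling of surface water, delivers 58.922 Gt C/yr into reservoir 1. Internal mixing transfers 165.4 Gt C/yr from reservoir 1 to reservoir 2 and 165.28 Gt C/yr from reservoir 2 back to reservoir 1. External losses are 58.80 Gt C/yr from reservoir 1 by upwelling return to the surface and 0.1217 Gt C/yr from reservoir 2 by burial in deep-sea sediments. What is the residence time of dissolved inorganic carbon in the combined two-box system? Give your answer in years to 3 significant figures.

661 yr

Residence time in the combined system uses the total inventory and the total *external* removal — internal exchanges between the two boxes cancel.
M_total = 29860 + 9106 = 38966 Gt C.
ΣF_external_out = 58.80 + 0.1217 = 58.922 Gt C/yr.
τ = M_total / ΣF_ext = 38966 / 58.922 = 661.3 yr.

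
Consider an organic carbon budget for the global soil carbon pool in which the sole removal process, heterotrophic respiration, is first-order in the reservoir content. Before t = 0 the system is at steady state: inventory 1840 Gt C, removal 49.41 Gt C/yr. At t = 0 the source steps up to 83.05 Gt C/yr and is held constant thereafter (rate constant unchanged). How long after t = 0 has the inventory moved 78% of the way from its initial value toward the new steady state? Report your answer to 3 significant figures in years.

τ = M₀/F₀ = 1840/49.41 = 37.24 yr.
The remaining gap fraction is e^(−t/τ); 78% covered ⇒ e^(−t/τ) = 0.220.
t = −τ ln(0.220) = 37.24 × 1.514 = 56.39 yr.

56.4 yr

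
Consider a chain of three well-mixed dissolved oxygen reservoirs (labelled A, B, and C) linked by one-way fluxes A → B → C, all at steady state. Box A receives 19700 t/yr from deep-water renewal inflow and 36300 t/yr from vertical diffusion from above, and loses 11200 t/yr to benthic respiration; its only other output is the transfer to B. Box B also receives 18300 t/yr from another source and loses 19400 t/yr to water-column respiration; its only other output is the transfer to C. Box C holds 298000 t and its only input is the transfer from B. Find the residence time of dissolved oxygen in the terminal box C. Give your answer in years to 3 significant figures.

Box A: F(A→B) = (19700 + 36300) − 11200 = 44800 t/yr.
Box B: F(B→C) = (44800 + 18300) − 19400 = 43700 t/yr.
Box C throughput = its input = 43700 t/yr; τ = 298000 / 43700 = 6.819 yr.

6.82 yr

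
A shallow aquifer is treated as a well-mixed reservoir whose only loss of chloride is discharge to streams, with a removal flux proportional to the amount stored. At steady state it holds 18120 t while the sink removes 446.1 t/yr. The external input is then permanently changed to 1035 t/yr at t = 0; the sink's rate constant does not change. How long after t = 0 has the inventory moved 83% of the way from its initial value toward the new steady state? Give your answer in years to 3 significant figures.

τ = M₀/F₀ = 18120/446.1 = 40.62 yr.
The remaining gap fraction is e^(−t/τ); 83% covered ⇒ e^(−t/τ) = 0.170.
t = −τ ln(0.170) = 40.62 × 1.772 = 71.97 yr.

72.0 yr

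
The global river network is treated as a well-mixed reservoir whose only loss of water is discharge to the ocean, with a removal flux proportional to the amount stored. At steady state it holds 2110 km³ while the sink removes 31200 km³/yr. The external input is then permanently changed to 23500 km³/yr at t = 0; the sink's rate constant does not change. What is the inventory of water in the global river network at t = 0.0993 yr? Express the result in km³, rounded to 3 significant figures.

The sink rate constant is k = F₀/M₀ = 31200/2110 = 14.79 yr⁻¹.
Solving dM/dt = F₁ − kM with M(0) = M₀ gives M(t) = F₁/k + (M₀ − F₁/k)·e^(−kt).
F₁/k = 23500/14.79 = 1589.3 km³; kt = 14.79 × 0.0993 = 1.468, e^(−kt) = 0.2303.
M(0.0993) = 1589.3 + (2110 − 1589.3) × 0.2303 = 1589.3 + 119.9 = 1709.2 km³.

1710 km³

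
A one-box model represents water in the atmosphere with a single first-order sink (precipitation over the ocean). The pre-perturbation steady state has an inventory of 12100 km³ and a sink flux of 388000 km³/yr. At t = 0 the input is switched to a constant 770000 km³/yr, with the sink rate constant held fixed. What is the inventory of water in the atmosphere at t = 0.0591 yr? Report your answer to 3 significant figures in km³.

22200 km³

Residence time τ = M₀/F₀ = 0.03119 yr. The eventual steady state is M_∞ = M₀·(F₁/F₀) = 12100 × 770000/388000 = 24013 km³.
The anomaly ΔM(t) = M(t) − M_∞ decays as ΔM₀·e^(−t/τ) with ΔM₀ = 12100 − 24013 = −11910 km³.
At t = 0.0591 yr, e^(−t/τ) = e^(−1.895) = 0.1503, so ΔM = −1791 km³ and M = 24013 − 1791 = 22222 km³.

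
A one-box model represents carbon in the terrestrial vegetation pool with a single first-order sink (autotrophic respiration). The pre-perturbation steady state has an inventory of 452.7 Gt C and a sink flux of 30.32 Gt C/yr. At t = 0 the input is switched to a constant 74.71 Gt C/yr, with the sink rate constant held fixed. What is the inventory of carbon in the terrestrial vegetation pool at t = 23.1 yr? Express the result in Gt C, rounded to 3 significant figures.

974 Gt C

The sink rate constant is k = F₀/M₀ = 30.32/452.7 = 0.06698 yr⁻¹.
Solving dM/dt = F₁ − kM with M(0) = M₀ gives M(t) = F₁/k + (M₀ − F₁/k)·e^(−kt).
F₁/k = 74.71/0.06698 = 1115.5 Gt C; kt = 0.06698 × 23.1 = 1.547, e^(−kt) = 0.2129.
M(23.1) = 1115.5 + (452.7 − 1115.5) × 0.2129 = 1115.5 − 141.1 = 974.40 Gt C.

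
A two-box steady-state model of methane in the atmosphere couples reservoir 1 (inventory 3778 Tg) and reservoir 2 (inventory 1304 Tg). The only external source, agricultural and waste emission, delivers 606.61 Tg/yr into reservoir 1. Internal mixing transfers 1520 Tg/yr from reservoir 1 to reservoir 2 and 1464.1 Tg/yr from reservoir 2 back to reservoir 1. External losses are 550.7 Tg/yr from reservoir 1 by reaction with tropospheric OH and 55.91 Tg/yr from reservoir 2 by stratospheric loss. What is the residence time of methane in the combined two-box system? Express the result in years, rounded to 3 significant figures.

8.38 yr

Residence time in the combined system uses the total inventory and the total *external* removal — internal exchanges between the two boxes cancel.
M_total = 3778 + 1304 = 5082.0 Tg.
ΣF_external_out = 550.7 + 55.91 = 606.61 Tg/yr.
τ = M_total / ΣF_ext = 5082.0 / 606.61 = 8.378 yr.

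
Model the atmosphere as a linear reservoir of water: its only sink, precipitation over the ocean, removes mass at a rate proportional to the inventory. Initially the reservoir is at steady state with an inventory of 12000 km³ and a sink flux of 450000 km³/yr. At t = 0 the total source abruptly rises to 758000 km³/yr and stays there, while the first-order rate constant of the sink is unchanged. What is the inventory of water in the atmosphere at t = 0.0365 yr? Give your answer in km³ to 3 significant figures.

Residence time τ = M₀/F₀ = 0.02667 yr. The eventual steady state is M_∞ = M₀·(F₁/F₀) = 12000 × 758000/450000 = 20213 km³.
The anomaly ΔM(t) = M(t) − M_∞ decays as ΔM₀·e^(−t/τ) with ΔM₀ = 12000 − 20213 = −8213 km³.
At t = 0.0365 yr, e^(−t/τ) = e^(−1.369) = 0.2544, so ΔM = −2090 km³ and M = 20213 − 2090 = 18124 km³.

18100 km³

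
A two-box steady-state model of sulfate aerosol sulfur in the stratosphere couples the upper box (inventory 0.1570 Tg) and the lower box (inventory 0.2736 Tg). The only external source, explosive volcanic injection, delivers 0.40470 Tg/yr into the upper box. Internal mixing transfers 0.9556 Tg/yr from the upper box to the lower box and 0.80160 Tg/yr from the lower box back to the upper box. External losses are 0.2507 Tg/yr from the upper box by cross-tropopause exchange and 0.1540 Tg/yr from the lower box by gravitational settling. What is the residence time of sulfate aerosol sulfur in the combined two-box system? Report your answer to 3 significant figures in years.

Treat the two boxes together as one reservoir: the mixing fluxes between them are internal recycling, so τ = ΣM / Σ(external losses).
M_total = 0.1570 + 0.2736 = 0.43060 Tg.
ΣF_external_out = 0.2507 + 0.1540 = 0.40470 Tg/yr.
τ = M_total / ΣF_ext = 0.43060 / 0.40470 = 1.064 yr.

1.06 yr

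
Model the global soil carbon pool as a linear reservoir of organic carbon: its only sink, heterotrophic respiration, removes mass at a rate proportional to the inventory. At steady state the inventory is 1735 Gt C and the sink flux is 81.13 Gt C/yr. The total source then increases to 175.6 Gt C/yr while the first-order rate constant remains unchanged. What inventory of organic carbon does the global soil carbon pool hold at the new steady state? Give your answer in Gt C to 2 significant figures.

3800 Gt C

Rate constant k = F/M = 81.13 / 1735 = 0.04676 yr⁻¹.
At the new steady state, source = k·M_new ⇒ M_new = 175.6 / 0.04676 = 3755 Gt C.
(Equivalently M_new = M × F_new/F_old = 1735 × 175.6/81.13.)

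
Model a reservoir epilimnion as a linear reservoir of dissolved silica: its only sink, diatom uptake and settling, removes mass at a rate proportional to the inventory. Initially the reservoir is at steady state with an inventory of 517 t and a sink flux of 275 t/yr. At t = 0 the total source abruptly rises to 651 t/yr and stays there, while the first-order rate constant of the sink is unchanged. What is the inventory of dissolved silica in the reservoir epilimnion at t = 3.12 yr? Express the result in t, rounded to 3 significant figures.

The sink rate constant is k = F₀/M₀ = 275/517 = 0.5319 yr⁻¹.
Solving dM/dt = F₁ − kM with M(0) = M₀ gives M(t) = F₁/k + (M₀ − F₁/k)·e^(−kt).
F₁/k = 651/0.5319 = 1223.9 t; kt = 0.5319 × 3.12 = 1.660, e^(−kt) = 0.1902.
M(3.12) = 1223.9 + (517 − 1223.9) × 0.1902 = 1223.9 − 134.5 = 1089.4 t.

1090 t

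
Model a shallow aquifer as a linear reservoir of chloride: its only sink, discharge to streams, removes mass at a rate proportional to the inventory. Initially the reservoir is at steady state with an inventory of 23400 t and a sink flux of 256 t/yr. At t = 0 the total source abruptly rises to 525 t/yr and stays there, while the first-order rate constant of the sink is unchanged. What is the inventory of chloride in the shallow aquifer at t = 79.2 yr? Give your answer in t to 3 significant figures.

τ = M₀/F₀ = 23400/256 = 91.41 yr; rate constant k = 1/τ.
New steady state M_∞ = F₁/k = F₁·τ = 525 × 91.41 = 47988 t.
M(t) = M_∞ + (M₀ − M_∞)·e^(−t/τ); t/τ = 79.2/91.41 = 0.8665, so e^(−t/τ) = 0.4204.
M(t) = 47988 − 24590 × 0.4204 = 37650 t.

37700 t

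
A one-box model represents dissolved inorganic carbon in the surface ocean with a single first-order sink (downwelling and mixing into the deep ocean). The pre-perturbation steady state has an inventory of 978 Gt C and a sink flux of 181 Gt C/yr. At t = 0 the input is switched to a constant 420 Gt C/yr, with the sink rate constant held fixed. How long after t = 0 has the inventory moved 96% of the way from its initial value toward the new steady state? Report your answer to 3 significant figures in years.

τ = M₀/F₀ = 978/181 = 5.403 yr.
The remaining gap fraction is e^(−t/τ); 96% covered ⇒ e^(−t/τ) = 0.0400.
t = −τ ln(0.0400) = 5.403 × 3.219 = 17.39 yr.

17.4 yr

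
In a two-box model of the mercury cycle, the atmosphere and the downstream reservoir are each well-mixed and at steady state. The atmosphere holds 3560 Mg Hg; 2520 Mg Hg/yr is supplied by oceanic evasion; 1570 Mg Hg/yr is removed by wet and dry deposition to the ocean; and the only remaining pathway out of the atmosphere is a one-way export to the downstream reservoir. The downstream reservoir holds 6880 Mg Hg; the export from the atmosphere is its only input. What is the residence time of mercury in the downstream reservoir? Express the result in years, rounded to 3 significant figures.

Balance the atmosphere: ΣF_in = 2520.0 Mg Hg/yr.
Export to the downstream reservoir = ΣF_in − (1570) = 950.00 Mg Hg/yr.
At steady state the output of the downstream reservoir equals its input, 950.00 Mg Hg/yr.
τ = M / F = 6880 / 950.00 = 7.242 yr.

7.24 yr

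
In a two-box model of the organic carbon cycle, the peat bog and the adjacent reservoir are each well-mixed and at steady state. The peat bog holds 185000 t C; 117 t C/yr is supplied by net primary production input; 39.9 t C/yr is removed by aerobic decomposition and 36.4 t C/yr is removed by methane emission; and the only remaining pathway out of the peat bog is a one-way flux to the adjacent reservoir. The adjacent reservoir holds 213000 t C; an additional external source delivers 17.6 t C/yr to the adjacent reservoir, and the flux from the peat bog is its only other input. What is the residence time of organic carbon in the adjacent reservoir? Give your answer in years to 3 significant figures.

Balance the peat bog: ΣF_in = 117.00 t C/yr.
Flux to the adjacent reservoir = ΣF_in − (39.9 + 36.4) = 40.700 t C/yr.
Total input to the adjacent reservoir = 40.700 + 17.6 = 58.300 t C/yr; at steady state this equals its total output.
τ = M / F = 213000 / 58.300 = 3654 yr.

3650 yr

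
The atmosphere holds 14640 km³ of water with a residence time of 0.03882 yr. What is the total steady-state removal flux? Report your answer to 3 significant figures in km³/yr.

F = M / τ = 14640 / 0.03882 = 377100 km³/yr.

377000 km³/yr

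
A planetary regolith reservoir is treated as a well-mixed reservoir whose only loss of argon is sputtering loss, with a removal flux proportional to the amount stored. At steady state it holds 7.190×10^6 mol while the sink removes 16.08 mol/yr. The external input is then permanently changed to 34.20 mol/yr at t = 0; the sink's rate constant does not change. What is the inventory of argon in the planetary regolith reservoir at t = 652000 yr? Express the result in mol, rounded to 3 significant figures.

τ = M₀/F₀ = 7.190×10^6/16.08 = 447100 yr; rate constant k = 1/τ.
New steady state M_∞ = F₁/k = F₁·τ = 34.20 × 447100 = 1.5292×10^7 mol.
M(t) = M_∞ + (M₀ − M_∞)·e^(−t/τ); t/τ = 652000/447100 = 1.458, so e^(−t/τ) = 0.2327.
M(t) = 1.5292×10^7 − 8.102×10^6 × 0.2327 = 1.3407×10^7 mol.

1.34×10^7 mol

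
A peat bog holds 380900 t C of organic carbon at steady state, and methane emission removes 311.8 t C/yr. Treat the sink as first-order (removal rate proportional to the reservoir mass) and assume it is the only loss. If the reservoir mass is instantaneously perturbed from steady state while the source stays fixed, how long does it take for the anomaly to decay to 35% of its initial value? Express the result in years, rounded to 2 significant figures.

1300 yr

For a linear reservoir the anomaly decays as exp(−t/τ) with τ = M/F = 380900/311.8 = 1222 yr.
exp(−t/τ) = 0.35 ⇒ t = −τ ln(0.35) = 1222 × 1.050 = 1282 yr.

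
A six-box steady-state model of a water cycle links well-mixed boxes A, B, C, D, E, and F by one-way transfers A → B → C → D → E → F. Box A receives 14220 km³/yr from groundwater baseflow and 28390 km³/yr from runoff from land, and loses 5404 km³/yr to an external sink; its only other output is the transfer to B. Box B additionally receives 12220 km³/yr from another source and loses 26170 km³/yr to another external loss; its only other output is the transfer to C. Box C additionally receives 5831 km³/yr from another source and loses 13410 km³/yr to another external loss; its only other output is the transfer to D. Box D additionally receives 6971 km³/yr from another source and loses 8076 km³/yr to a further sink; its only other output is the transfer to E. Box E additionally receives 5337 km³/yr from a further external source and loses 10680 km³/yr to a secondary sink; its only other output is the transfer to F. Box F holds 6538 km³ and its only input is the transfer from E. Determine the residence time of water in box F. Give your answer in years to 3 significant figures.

0.708 yr

Box A: F(A→B) = (14220 + 28390) − 5404 = 37206 km³/yr.
Box B: F(B→C) = (37206 + 12220) − 26170 = 23256 km³/yr.
Box C: F(C→D) = (23256 + 5831) − 13410 = 15677 km³/yr.
Box D: F(D→E) = (15677 + 6971) − 8076 = 14572 km³/yr.
Box E: F(E→F) = (14572 + 5337) − 10680 = 9229.0 km³/yr.
Box F throughput = its input = 9229.0 km³/yr; τ = 6538 / 9229.0 = 0.7084 yr.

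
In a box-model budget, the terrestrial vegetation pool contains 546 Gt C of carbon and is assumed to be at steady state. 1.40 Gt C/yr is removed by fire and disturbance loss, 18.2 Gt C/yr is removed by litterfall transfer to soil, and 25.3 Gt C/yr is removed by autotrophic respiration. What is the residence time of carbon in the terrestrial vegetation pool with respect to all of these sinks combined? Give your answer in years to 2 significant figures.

Total removal flux = 1.40 + 18.2 + 25.3 = 44.900 Gt C/yr.
τ = M / ΣF_out = 546 / 44.900 = 12.16 yr.

12 yr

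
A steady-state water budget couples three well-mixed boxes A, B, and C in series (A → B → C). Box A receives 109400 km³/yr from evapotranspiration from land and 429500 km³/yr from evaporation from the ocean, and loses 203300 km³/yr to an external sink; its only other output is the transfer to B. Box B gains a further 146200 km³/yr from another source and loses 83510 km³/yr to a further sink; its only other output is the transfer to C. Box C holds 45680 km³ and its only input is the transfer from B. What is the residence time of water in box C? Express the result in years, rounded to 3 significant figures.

0.115 yr

Box A: F(A→B) = (109400 + 429500) − 203300 = 335600 km³/yr.
Box B: F(B→C) = (335600 + 146200) − 83510 = 398290 km³/yr.
Box C throughput = its input = 398290 km³/yr; τ = 45680 / 398290 = 0.1147 yr.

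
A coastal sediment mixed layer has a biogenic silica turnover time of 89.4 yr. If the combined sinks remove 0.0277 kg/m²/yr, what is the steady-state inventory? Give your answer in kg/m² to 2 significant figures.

τ = M/F ⇒ M = τ × F = 89.4 × 0.0277 = 2.476 kg/m².

2.5 kg/m²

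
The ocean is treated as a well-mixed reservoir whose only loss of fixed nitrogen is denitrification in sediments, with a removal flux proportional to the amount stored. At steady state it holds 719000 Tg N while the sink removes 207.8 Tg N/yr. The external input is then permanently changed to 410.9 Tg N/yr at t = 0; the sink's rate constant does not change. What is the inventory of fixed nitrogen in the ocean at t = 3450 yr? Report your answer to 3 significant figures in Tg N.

τ = M₀/F₀ = 719000/207.8 = 3460 yr; rate constant k = 1/τ.
New steady state M_∞ = F₁/k = F₁·τ = 410.9 × 3460 = 1.4217×10^6 Tg N.
M(t) = M_∞ + (M₀ − M_∞)·e^(−t/τ); t/τ = 3450/3460 = 0.9971, so e^(−t/τ) = 0.3690.
M(t) = 1.4217×10^6 − 702700 × 0.3690 = 1.1625×10^6 Tg N.

1.16×10^6 Tg N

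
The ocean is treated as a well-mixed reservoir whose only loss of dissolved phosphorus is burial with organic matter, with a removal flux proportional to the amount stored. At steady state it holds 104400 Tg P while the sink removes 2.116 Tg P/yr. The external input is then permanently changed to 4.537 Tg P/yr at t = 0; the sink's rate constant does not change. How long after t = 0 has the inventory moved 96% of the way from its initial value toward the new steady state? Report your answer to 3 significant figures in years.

τ = M₀/F₀ = 104400/2.116 = 49340 yr.
The remaining gap fraction is e^(−t/τ); 96% covered ⇒ e^(−t/τ) = 0.0400.
t = −τ ln(0.0400) = 49340 × 3.219 = 158800 yr.

159000 yr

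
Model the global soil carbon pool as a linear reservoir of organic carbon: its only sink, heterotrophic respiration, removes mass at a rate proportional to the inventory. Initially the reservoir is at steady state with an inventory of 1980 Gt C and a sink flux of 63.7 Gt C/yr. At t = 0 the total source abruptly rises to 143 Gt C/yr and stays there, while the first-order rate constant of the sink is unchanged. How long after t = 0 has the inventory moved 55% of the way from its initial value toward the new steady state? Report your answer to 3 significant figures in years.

τ = M₀/F₀ = 1980/63.7 = 31.08 yr.
The remaining gap fraction is e^(−t/τ); 55% covered ⇒ e^(−t/τ) = 0.450.
t = −τ ln(0.450) = 31.08 × 0.7985 = 24.82 yr.

24.8 yr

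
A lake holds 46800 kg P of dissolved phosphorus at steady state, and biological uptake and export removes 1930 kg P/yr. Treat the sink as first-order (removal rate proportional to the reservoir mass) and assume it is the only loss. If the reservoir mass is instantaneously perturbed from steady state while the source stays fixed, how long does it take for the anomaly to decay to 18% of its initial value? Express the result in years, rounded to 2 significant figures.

42 yr

For a linear reservoir the anomaly decays as exp(−t/τ) with τ = M/F = 46800/1930 = 24.25 yr.
exp(−t/τ) = 0.18 ⇒ t = −τ ln(0.18) = 24.25 × 1.715 = 41.58 yr.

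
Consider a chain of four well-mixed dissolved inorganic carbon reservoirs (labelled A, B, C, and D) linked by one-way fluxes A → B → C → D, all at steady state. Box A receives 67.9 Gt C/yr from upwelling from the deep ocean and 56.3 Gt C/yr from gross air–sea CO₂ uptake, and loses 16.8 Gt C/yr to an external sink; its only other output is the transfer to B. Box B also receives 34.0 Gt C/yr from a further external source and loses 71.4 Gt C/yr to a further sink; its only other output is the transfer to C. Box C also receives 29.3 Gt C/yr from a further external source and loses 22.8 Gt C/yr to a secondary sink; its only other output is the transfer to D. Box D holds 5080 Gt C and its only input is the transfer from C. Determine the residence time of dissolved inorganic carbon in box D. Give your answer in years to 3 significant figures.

66.4 yr

Box A: F(A→B) = (67.9 + 56.3) − 16.8 = 107.40 Gt C/yr.
Box B: F(B→C) = (107.40 + 34.0) − 71.4 = 70.000 Gt C/yr.
Box C: F(C→D) = (70.000 + 29.3) − 22.8 = 76.500 Gt C/yr.
Box D throughput = its input = 76.500 Gt C/yr; τ = 5080 / 76.500 = 66.41 yr.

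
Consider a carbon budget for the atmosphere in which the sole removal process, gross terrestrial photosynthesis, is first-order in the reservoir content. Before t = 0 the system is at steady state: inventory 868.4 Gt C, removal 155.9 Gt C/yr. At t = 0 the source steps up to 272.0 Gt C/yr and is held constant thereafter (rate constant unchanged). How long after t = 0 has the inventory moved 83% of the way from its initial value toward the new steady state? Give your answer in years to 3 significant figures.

9.87 yr

τ = M₀/F₀ = 868.4/155.9 = 5.570 yr.
The remaining gap fraction is e^(−t/τ); 83% covered ⇒ e^(−t/τ) = 0.170.
t = −τ ln(0.170) = 5.570 × 1.772 = 9.870 yr.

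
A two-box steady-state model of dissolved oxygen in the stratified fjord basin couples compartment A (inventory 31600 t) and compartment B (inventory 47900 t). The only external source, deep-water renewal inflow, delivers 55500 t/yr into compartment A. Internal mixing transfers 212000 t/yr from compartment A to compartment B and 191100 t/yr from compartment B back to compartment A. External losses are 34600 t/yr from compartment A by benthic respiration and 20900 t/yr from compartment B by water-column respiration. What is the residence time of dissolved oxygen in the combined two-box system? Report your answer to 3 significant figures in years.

1.43 yr

For the system as a whole, the A↔B exchange is internal and contributes nothing to the throughput; only the external sinks remove mass.
M_total = 31600 + 47900 = 79500 t.
ΣF_external_out = 34600 + 20900 = 55500 t/yr.
τ = M_total / ΣF_ext = 79500 / 55500 = 1.432 yr.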